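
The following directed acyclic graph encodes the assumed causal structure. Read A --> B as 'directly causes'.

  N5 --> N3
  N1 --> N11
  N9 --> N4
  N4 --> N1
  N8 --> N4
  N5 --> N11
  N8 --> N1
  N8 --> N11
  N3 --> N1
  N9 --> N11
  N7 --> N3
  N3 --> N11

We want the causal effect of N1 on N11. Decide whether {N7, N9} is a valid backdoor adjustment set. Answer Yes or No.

No

Backdoor paths from N1 to N11 (paths whose first edge points into N1):
  P1: N1 <- N8 -> N4 <- N9 -> N11
  P2: N1 <- N8 -> N11
  P3: N1 <- N3 <- N5 -> N11
  P4: N1 <- N3 -> N11
  P5: N1 <- N4 <- N8 -> N11
  P6: N1 <- N4 <- N9 -> N11
Condition 1 (no descendant of N1 in the set): holds — descendants of N1 are {N11}; none are in {N7, N9}.
Condition 2 (every backdoor path blocked by {N7, N9}):
  P1: blocked at collider N4 (neither it nor any descendant is in the conditioning set).
  P2: open — no interior node is in the conditioning set.
  P3: open — no interior node is in the conditioning set.
  P4: open — no interior node is in the conditioning set.
  P5: open — no interior node is in the conditioning set.
  P6: blocked at fork node N9 ∈ conditioning set.
{N7, N9} does not satisfy the backdoor criterion.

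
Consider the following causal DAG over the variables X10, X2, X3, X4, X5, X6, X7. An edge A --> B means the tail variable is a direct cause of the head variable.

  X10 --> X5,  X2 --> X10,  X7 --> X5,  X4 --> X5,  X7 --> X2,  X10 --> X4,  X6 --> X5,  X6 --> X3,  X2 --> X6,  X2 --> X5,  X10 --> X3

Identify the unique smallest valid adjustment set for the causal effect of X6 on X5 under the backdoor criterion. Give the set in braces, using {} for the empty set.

{X2}

Variables eligible for adjustment (non-descendants of X6, excluding X6 and X5): {X10, X2, X4, X7}.
Backdoor paths from X6 to X5:
  P1: X6 <- X2 <- X7 -> X5
  P2: X6 <- X2 -> X10 -> X4 -> X5
  P3: X6 <- X2 -> X10 -> X5
  P4: X6 <- X2 -> X5
The empty set is not sufficient: P1 (X6 <- X2 <- X7 -> X5) has no collider blocking it and no conditioned non-collider, so it is open.
Try {X2}:
  P1: blocked at chain node X2 ∈ conditioning set.
  P2: blocked at fork node X2 ∈ conditioning set.
  P3: blocked at fork node X2 ∈ conditioning set.
  P4: blocked at fork node X2 ∈ conditioning set.
{X2} contains no descendant of X6 and blocks every backdoor path.
No other singleton works — e.g. {X7} leaves P2 open — so {X2} is the unique smallest valid adjustment set.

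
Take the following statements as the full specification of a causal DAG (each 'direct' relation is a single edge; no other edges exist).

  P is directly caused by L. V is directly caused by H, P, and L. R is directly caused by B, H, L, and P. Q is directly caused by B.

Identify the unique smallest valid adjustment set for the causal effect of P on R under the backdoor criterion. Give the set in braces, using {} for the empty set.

{L}

Variables eligible for adjustment (non-descendants of P, excluding P and R): {B, H, L, Q}.
Backdoor paths from P to R:
  P1: P <- L -> V <- H -> R
  P2: P <- L -> R
The empty set is not sufficient: P2 (P <- L -> R) has no collider blocking it and no conditioned non-collider, so it is open.
Try {L}:
  P1: blocked at fork node L ∈ conditioning set.
  P2: blocked at fork node L ∈ conditioning set.
{L} contains no descendant of P and blocks every backdoor path.
No other singleton works — e.g. {H} leaves P2 open — so {L} is the unique smallest valid adjustment set.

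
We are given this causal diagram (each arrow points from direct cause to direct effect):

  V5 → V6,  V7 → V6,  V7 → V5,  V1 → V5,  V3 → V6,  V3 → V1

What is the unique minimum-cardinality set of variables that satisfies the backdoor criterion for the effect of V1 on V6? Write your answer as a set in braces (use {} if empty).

Variables eligible for adjustment (non-descendants of V1, excluding V1 and V6): {V3, V7}.
Backdoor paths from V1 to V6:
  P1: V1 <- V3 -> V6
The empty set is not sufficient: P1 (V1 <- V3 -> V6) has no collider blocking it and no conditioned non-collider, so it is open.
Try {V3}:
  P1: blocked at fork node V3 ∈ conditioning set.
{V3} contains no descendant of V1 and blocks every backdoor path.
No other singleton works — e.g. {V7} leaves P1 open — so {V3} is the unique smallest valid adjustment set.

{V3}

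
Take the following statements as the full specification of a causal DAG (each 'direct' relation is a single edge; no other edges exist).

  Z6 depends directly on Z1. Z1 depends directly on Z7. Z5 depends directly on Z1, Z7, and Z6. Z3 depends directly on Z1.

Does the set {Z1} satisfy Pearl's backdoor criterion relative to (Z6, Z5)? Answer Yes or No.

Yes

Backdoor paths from Z6 to Z5 (paths whose first edge points into Z6):
  P1: Z6 <- Z1 <- Z7 -> Z5
  P2: Z6 <- Z1 -> Z5
Condition 1 (no descendant of Z6 in the set): holds — descendants of Z6 are {Z5}; none are in {Z1}.
Condition 2 (every backdoor path blocked by {Z1}):
  P1: blocked at chain node Z1 ∈ conditioning set.
  P2: blocked at fork node Z1 ∈ conditioning set.
{Z1} satisfies the backdoor criterion.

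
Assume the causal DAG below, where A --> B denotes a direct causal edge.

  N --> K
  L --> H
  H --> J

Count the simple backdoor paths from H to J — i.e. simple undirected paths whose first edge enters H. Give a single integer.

0

A backdoor path from H to J is any simple undirected path whose first edge points into H (i.e. leaves H via a parent).
Parents of H: {L}.
No simple path from any parent of H reaches J without revisiting H, so there are no backdoor paths.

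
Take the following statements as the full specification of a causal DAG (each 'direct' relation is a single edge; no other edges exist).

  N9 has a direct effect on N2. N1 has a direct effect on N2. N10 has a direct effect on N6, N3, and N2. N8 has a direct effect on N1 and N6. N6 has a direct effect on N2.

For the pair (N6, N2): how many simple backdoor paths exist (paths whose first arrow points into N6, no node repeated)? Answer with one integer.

A backdoor path from N6 to N2 is any simple undirected path whose first edge points into N6 (i.e. leaves N6 via a parent).
Parents of N6: {N10, N8}.
Enumerating:
  P1: N6 <- N8 -> N1 -> N2
  P2: N6 <- N10 -> N2
That exhausts the simple backdoor paths. Count: 2.

2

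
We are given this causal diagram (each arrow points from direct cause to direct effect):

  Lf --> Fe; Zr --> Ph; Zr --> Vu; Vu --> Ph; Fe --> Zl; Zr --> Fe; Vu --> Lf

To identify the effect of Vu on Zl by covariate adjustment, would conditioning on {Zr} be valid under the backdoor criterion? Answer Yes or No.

Yes

Backdoor paths from Vu to Zl (paths whose first edge points into Vu):
  P1: Vu <- Zr -> Fe -> Zl
Condition 1 (no descendant of Vu in the set): holds — descendants of Vu are {Fe, Lf, Ph, Zl}; none are in {Zr}.
Condition 2 (every backdoor path blocked by {Zr}):
  P1: blocked at fork node Zr ∈ conditioning set.
{Zr} satisfies the backdoor criterion.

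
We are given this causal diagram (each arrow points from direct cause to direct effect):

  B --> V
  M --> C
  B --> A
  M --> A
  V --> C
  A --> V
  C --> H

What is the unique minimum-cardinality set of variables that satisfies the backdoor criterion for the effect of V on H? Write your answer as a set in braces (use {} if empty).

{M}

Variables eligible for adjustment (non-descendants of V, excluding V and H): {A, B, M}.
Backdoor paths from V to H:
  P1: V <- B -> A <- M -> C -> H
  P2: V <- A <- M -> C -> H
The empty set is not sufficient: P2 (V <- A <- M -> C -> H) has no collider blocking it and no conditioned non-collider, so it is open.
Try {M}:
  P1: blocked at collider A (neither it nor any descendant is in the conditioning set).
  P2: blocked at fork node M ∈ conditioning set.
{M} contains no descendant of V and blocks every backdoor path.
No other singleton works — e.g. {B} leaves P2 open — so {M} is the unique smallest valid adjustment set.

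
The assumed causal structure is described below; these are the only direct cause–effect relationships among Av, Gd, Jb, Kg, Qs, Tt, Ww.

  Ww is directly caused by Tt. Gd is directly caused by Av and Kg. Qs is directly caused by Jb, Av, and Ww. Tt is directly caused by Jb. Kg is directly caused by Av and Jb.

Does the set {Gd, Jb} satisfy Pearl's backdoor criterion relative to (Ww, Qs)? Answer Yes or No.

Yes

Backdoor paths from Ww to Qs (paths whose first edge points into Ww):
  P1: Ww <- Tt <- Jb -> Kg <- Av -> Qs
  P2: Ww <- Tt <- Jb -> Kg -> Gd <- Av -> Qs
  P3: Ww <- Tt <- Jb -> Qs
Condition 1 (no descendant of Ww in the set): holds — descendants of Ww are {Qs}; none are in {Gd, Jb}.
Condition 2 (every backdoor path blocked by {Gd, Jb}):
  P1: blocked at fork node Jb ∈ conditioning set.
  P2: blocked at fork node Jb ∈ conditioning set.
  P3: blocked at fork node Jb ∈ conditioning set.
{Gd, Jb} satisfies the backdoor criterion.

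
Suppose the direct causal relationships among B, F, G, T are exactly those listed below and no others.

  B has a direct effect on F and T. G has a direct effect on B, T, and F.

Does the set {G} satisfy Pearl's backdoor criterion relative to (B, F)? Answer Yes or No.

Backdoor paths from B to F (paths whose first edge points into B):
  P1: B <- G -> F
Condition 1 (no descendant of B in the set): holds — descendants of B are {F, T}; none are in {G}.
Condition 2 (every backdoor path blocked by {G}):
  P1: blocked at fork node G ∈ conditioning set.
{G} satisfies the backdoor criterion.

Yes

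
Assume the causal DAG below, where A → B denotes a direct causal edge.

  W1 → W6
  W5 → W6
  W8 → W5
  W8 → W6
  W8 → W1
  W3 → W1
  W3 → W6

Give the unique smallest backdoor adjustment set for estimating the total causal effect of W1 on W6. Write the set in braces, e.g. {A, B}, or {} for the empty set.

{W3, W8}

Variables eligible for adjustment (non-descendants of W1, excluding W1 and W6): {W3, W5, W8}.
Backdoor paths from W1 to W6:
  P1: W1 <- W3 -> W6
  P2: W1 <- W8 -> W5 -> W6
  P3: W1 <- W8 -> W6
The empty set is not sufficient: P1 (W1 <- W3 -> W6) has no collider blocking it and no conditioned non-collider, so it is open.
Try {W3, W8}:
  P1: blocked at fork node W3 ∈ conditioning set.
  P2: blocked at fork node W8 ∈ conditioning set.
  P3: blocked at fork node W8 ∈ conditioning set.
{W3, W8} contains no descendant of W1 and blocks every backdoor path.
Every element of {W3, W8} is needed (dropping W3 leaves P1 open; dropping W8 leaves P2 open), so no proper subset is valid.
Among all size-2 subsets of the eligible variables, only {W3, W8} blocks every backdoor path, so it is the unique smallest valid adjustment set.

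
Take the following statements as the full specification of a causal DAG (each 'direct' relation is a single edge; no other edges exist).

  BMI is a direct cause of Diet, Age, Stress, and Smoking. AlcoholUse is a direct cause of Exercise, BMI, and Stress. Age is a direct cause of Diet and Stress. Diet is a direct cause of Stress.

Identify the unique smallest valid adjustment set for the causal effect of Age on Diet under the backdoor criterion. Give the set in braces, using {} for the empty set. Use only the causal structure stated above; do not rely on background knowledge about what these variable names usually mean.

{BMI}

Variables eligible for adjustment (non-descendants of Age, excluding Age and Diet): {AlcoholUse, BMI, Exercise, Smoking}.
Backdoor paths from Age to Diet:
  P1: Age <- BMI <- AlcoholUse -> Stress <- Diet
  P2: Age <- BMI -> Diet
  P3: Age <- BMI -> Stress <- Diet
The empty set is not sufficient: P2 (Age <- BMI -> Diet) has no collider blocking it and no conditioned non-collider, so it is open.
Try {BMI}:
  P1: blocked at chain node BMI ∈ conditioning set.
  P2: blocked at fork node BMI ∈ conditioning set.
  P3: blocked at fork node BMI ∈ conditioning set.
{BMI} contains no descendant of Age and blocks every backdoor path.
No other singleton works — e.g. {AlcoholUse} leaves P2 open — so {BMI} is the unique smallest valid adjustment set.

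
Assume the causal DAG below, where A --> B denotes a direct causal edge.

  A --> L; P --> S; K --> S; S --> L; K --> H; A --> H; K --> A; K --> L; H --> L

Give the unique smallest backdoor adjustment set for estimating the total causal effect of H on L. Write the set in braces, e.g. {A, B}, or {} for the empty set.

{A, K}

Variables eligible for adjustment (non-descendants of H, excluding H and L): {A, K, P, S}.
Backdoor paths from H to L:
  P1: H <- K -> A -> L
  P2: H <- K -> S -> L
  P3: H <- K -> L
  P4: H <- A <- K -> S -> L
  P5: H <- A <- K -> L
  P6: H <- A -> L
The empty set is not sufficient: P1 (H <- K -> A -> L) has no collider blocking it and no conditioned non-collider, so it is open.
Try {A, K}:
  P1: blocked at fork node K ∈ conditioning set.
  P2: blocked at fork node K ∈ conditioning set.
  P3: blocked at fork node K ∈ conditioning set.
  P4: blocked at chain node A ∈ conditioning set.
  P5: blocked at chain node A ∈ conditioning set.
  P6: blocked at fork node A ∈ conditioning set.
{A, K} contains no descendant of H and blocks every backdoor path.
Every element of {A, K} is needed (dropping A leaves P6 open; dropping K leaves P2 open), so no proper subset is valid.
Among all size-2 subsets of the eligible variables, only {A, K} blocks every backdoor path, so it is the unique smallest valid adjustment set.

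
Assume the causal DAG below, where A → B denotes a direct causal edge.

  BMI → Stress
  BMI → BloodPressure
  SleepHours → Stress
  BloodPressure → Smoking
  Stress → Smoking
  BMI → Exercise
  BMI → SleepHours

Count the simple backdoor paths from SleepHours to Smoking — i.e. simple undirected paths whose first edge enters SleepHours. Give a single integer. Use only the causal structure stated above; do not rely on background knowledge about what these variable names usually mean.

2

A backdoor path from SleepHours to Smoking is any simple undirected path whose first edge points into SleepHours (i.e. leaves SleepHours via a parent).
Parents of SleepHours: {BMI}.
Enumerating:
  P1: SleepHours <- BMI -> BloodPressure -> Smoking
  P2: SleepHours <- BMI -> Stress -> Smoking
That exhausts the simple backdoor paths. Count: 2.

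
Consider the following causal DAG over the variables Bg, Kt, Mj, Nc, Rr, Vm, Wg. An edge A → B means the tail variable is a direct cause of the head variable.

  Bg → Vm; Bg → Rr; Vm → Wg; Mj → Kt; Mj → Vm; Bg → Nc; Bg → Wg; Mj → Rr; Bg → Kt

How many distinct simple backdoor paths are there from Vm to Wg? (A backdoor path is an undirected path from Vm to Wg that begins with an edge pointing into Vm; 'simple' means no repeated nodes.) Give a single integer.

3

A backdoor path from Vm to Wg is any simple undirected path whose first edge points into Vm (i.e. leaves Vm via a parent).
Parents of Vm: {Bg, Mj}.
Enumerating:
  P1: Vm <- Bg -> Wg
  P2: Vm <- Mj -> Rr <- Bg -> Wg
  P3: Vm <- Mj -> Kt <- Bg -> Wg
That exhausts the simple backdoor paths. Count: 3.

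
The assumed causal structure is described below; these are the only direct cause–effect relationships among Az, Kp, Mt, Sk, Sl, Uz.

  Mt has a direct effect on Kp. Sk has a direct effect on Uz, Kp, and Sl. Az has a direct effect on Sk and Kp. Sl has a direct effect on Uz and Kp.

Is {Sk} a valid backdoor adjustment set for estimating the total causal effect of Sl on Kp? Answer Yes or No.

Backdoor paths from Sl to Kp (paths whose first edge points into Sl):
  P1: Sl <- Sk <- Az -> Kp
  P2: Sl <- Sk -> Kp
Condition 1 (no descendant of Sl in the set): holds — descendants of Sl are {Kp, Uz}; none are in {Sk}.
Condition 2 (every backdoor path blocked by {Sk}):
  P1: blocked at chain node Sk ∈ conditioning set.
  P2: blocked at fork node Sk ∈ conditioning set.
{Sk} satisfies the backdoor criterion.

Yes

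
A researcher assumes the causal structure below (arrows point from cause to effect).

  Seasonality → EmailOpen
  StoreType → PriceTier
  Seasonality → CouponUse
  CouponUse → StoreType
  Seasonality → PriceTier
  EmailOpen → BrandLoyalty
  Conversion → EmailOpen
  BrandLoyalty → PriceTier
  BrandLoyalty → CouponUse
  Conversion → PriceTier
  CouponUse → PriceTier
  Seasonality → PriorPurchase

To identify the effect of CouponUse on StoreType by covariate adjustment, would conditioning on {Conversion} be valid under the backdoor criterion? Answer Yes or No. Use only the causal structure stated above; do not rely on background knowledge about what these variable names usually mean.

Yes

Backdoor paths from CouponUse to StoreType (paths whose first edge points into CouponUse):
  P1: CouponUse <- Seasonality -> EmailOpen <- Conversion -> PriceTier <- StoreType
  P2: CouponUse <- Seasonality -> EmailOpen -> BrandLoyalty -> PriceTier <- StoreType
  P3: CouponUse <- Seasonality -> PriceTier <- StoreType
  P4: CouponUse <- BrandLoyalty <- EmailOpen <- Seasonality -> PriceTier <- StoreType
  P5: CouponUse <- BrandLoyalty <- EmailOpen <- Conversion -> PriceTier <- StoreType
  P6: CouponUse <- BrandLoyalty -> PriceTier <- StoreType
Condition 1 (no descendant of CouponUse in the set): holds — descendants of CouponUse are {PriceTier, StoreType}; none are in {Conversion}.
Condition 2 (every backdoor path blocked by {Conversion}):
  P1: blocked at collider EmailOpen (neither it nor any descendant is in the conditioning set).
  P2: blocked at collider PriceTier (neither it nor any descendant is in the conditioning set).
  P3: blocked at collider PriceTier (neither it nor any descendant is in the conditioning set).
  P4: blocked at collider PriceTier (neither it nor any descendant is in the conditioning set).
  P5: blocked at fork node Conversion ∈ conditioning set.
  P6: blocked at collider PriceTier (neither it nor any descendant is in the conditioning set).
{Conversion} satisfies the backdoor criterion.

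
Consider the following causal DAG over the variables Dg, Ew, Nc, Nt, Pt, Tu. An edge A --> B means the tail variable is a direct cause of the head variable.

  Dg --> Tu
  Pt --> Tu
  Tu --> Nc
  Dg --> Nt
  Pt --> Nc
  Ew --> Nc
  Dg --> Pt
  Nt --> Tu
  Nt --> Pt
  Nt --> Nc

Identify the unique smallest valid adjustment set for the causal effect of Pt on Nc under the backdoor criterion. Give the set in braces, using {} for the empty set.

{Dg, Nt}

Variables eligible for adjustment (non-descendants of Pt, excluding Pt and Nc): {Dg, Ew, Nt}.
Backdoor paths from Pt to Nc:
  P1: Pt <- Dg -> Nt -> Tu -> Nc
  P2: Pt <- Dg -> Nt -> Nc
  P3: Pt <- Dg -> Tu <- Nt -> Nc
  P4: Pt <- Dg -> Tu -> Nc
  P5: Pt <- Nt <- Dg -> Tu -> Nc
  P6: Pt <- Nt -> Tu -> Nc
  P7: Pt <- Nt -> Nc
The empty set is not sufficient: P1 (Pt <- Dg -> Nt -> Tu -> Nc) has no collider blocking it and no conditioned non-collider, so it is open.
Try {Dg, Nt}:
  P1: blocked at fork node Dg ∈ conditioning set.
  P2: blocked at fork node Dg ∈ conditioning set.
  P3: blocked at fork node Dg ∈ conditioning set.
  P4: blocked at fork node Dg ∈ conditioning set.
  P5: blocked at chain node Nt ∈ conditioning set.
  P6: blocked at fork node Nt ∈ conditioning set.
  P7: blocked at fork node Nt ∈ conditioning set.
{Dg, Nt} contains no descendant of Pt and blocks every backdoor path.
Every element of {Dg, Nt} is needed (dropping Dg leaves P4 open; dropping Nt leaves P6 open), so no proper subset is valid.
Among all size-2 subsets of the eligible variables, only {Dg, Nt} blocks every backdoor path, so it is the unique smallest valid adjustment set.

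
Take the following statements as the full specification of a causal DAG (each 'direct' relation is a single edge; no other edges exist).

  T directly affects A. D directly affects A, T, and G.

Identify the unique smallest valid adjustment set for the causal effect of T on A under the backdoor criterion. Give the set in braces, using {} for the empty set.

{D}

Variables eligible for adjustment (non-descendants of T, excluding T and A): {D, G}.
Backdoor paths from T to A:
  P1: T <- D -> A
The empty set is not sufficient: P1 (T <- D -> A) has no collider blocking it and no conditioned non-collider, so it is open.
Try {D}:
  P1: blocked at fork node D ∈ conditioning set.
{D} contains no descendant of T and blocks every backdoor path.
No other singleton works — e.g. {G} leaves P1 open — so {D} is the unique smallest valid adjustment set.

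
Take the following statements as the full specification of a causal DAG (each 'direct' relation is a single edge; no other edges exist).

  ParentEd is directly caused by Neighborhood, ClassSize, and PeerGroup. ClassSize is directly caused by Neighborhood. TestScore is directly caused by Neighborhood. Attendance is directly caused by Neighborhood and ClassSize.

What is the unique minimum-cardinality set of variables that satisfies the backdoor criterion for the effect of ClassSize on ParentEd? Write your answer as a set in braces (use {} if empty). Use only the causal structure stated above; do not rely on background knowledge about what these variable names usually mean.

{Neighborhood}

Variables eligible for adjustment (non-descendants of ClassSize, excluding ClassSize and ParentEd): {Neighborhood, PeerGroup, TestScore}.
Backdoor paths from ClassSize to ParentEd:
  P1: ClassSize <- Neighborhood -> ParentEd
The empty set is not sufficient: P1 (ClassSize <- Neighborhood -> ParentEd) has no collider blocking it and no conditioned non-collider, so it is open.
Try {Neighborhood}:
  P1: blocked at fork node Neighborhood ∈ conditioning set.
{Neighborhood} contains no descendant of ClassSize and blocks every backdoor path.
No other singleton works — e.g. {TestScore} leaves P1 open — so {Neighborhood} is the unique smallest valid adjustment set.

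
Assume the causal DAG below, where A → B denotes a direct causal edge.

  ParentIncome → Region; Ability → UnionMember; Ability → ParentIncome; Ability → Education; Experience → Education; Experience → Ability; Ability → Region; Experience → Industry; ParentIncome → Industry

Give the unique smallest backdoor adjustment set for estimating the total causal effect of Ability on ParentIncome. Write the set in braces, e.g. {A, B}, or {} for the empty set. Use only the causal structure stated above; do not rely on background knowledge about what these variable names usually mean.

{}

Variables eligible for adjustment (non-descendants of Ability, excluding Ability and ParentIncome): {Experience}.
Backdoor paths from Ability to ParentIncome:
  P1: Ability <- Experience -> Industry <- ParentIncome
Each backdoor path contains an unconditioned collider, so every path is already blocked with the empty conditioning set:
  P1: blocked at collider Industry (neither it nor any descendant is in the conditioning set).
The empty set is therefore the unique smallest valid set.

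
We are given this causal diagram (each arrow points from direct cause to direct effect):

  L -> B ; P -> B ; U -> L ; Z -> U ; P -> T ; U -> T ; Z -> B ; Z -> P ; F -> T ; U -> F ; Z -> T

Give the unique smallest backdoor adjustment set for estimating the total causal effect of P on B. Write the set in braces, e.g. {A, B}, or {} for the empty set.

Variables eligible for adjustment (non-descendants of P, excluding P and B): {F, L, U, Z}.
Backdoor paths from P to B:
  P1: P <- Z -> U -> L -> B
  P2: P <- Z -> B
  P3: P <- Z -> T <- U -> L -> B
  P4: P <- Z -> T <- F <- U -> L -> B
The empty set is not sufficient: P1 (P <- Z -> U -> L -> B) has no collider blocking it and no conditioned non-collider, so it is open.
Try {Z}:
  P1: blocked at fork node Z ∈ conditioning set.
  P2: blocked at fork node Z ∈ conditioning set.
  P3: blocked at fork node Z ∈ conditioning set.
  P4: blocked at fork node Z ∈ conditioning set.
{Z} contains no descendant of P and blocks every backdoor path.
No other singleton works — e.g. {U} leaves P2 open — so {Z} is the unique smallest valid adjustment set.

{Z}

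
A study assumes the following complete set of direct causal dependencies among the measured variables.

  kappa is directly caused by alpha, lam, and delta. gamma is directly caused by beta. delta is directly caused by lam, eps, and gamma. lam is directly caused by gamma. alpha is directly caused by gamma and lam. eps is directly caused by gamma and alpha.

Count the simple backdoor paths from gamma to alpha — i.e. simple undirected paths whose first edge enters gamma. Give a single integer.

A backdoor path from gamma to alpha is any simple undirected path whose first edge points into gamma (i.e. leaves gamma via a parent).
Parents of gamma: {beta}.
No simple path from any parent of gamma reaches alpha without revisiting gamma, so there are no backdoor paths.

0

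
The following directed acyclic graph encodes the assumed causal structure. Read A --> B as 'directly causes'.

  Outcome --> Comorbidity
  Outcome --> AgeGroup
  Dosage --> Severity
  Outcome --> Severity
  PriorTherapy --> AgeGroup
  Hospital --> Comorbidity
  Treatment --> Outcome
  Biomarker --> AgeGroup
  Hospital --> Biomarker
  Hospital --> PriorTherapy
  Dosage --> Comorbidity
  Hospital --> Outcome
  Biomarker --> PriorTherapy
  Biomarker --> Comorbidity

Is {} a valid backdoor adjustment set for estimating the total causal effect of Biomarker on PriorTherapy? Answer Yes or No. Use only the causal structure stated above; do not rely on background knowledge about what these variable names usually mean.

No

Backdoor paths from Biomarker to PriorTherapy (paths whose first edge points into Biomarker):
  P1: Biomarker <- Hospital -> Outcome -> AgeGroup <- PriorTherapy
  P2: Biomarker <- Hospital -> PriorTherapy
  P3: Biomarker <- Hospital -> Comorbidity <- Outcome -> AgeGroup <- PriorTherapy
  P4: Biomarker <- Hospital -> Comorbidity <- Dosage -> Severity <- Outcome -> AgeGroup <- PriorTherapy
Condition 1 (no descendant of Biomarker in the set): holds — descendants of Biomarker are {AgeGroup, Comorbidity, PriorTherapy}; none are in {}.
Condition 2 (every backdoor path blocked by {}):
  P1: blocked at collider AgeGroup (neither it nor any descendant is in the conditioning set).
  P2: open — no interior node is in the conditioning set.
  P3: blocked at collider Comorbidity (neither it nor any descendant is in the conditioning set).
  P4: blocked at collider Comorbidity (neither it nor any descendant is in the conditioning set).
{} does not satisfy the backdoor criterion.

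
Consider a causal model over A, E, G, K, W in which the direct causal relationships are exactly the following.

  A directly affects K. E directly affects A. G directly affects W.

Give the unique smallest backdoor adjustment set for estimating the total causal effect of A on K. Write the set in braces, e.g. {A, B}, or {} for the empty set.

Variables eligible for adjustment (non-descendants of A, excluding A and K): {E, G, W}.
Backdoor paths from A to K:
  (none)
With no backdoor paths the empty set already satisfies the criterion, and it is trivially minimal.

{}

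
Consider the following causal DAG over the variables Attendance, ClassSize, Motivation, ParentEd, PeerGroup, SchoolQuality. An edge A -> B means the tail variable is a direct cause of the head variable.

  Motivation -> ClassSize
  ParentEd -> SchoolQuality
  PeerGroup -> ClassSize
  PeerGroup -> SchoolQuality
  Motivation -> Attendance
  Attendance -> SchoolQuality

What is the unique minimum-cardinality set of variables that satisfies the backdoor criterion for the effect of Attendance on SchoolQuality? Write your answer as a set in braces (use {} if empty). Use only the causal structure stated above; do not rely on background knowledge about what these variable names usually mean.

Variables eligible for adjustment (non-descendants of Attendance, excluding Attendance and SchoolQuality): {ClassSize, Motivation, ParentEd, PeerGroup}.
Backdoor paths from Attendance to SchoolQuality:
  P1: Attendance <- Motivation -> ClassSize <- PeerGroup -> SchoolQuality
Each backdoor path contains an unconditioned collider, so every path is already blocked with the empty conditioning set:
  P1: blocked at collider ClassSize (neither it nor any descendant is in the conditioning set).
The empty set is therefore the unique smallest valid set.

{}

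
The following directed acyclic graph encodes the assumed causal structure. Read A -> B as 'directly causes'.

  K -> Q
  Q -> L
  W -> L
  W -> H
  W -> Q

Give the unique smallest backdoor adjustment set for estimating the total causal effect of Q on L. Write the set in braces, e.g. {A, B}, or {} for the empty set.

{W}

Variables eligible for adjustment (non-descendants of Q, excluding Q and L): {H, K, W}.
Backdoor paths from Q to L:
  P1: Q <- W -> L
The empty set is not sufficient: P1 (Q <- W -> L) has no collider blocking it and no conditioned non-collider, so it is open.
Try {W}:
  P1: blocked at fork node W ∈ conditioning set.
{W} contains no descendant of Q and blocks every backdoor path.
No other singleton works — e.g. {K} leaves P1 open — so {W} is the unique smallest valid adjustment set.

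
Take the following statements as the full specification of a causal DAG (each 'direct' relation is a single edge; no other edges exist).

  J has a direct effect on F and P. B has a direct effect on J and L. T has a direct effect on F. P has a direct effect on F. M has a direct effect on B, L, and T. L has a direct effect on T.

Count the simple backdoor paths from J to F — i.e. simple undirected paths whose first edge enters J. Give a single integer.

A backdoor path from J to F is any simple undirected path whose first edge points into J (i.e. leaves J via a parent).
Parents of J: {B}.
Enumerating:
  P1: J <- B <- M -> L -> T -> F
  P2: J <- B <- M -> T -> F
  P3: J <- B -> L <- M -> T -> F
  P4: J <- B -> L -> T -> F
That exhausts the simple backdoor paths. Count: 4.

4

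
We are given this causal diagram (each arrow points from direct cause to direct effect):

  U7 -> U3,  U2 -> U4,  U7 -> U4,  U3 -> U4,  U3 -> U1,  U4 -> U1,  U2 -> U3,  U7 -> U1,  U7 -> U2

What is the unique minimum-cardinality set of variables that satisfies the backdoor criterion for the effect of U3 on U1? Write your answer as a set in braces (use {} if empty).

Variables eligible for adjustment (non-descendants of U3, excluding U3 and U1): {U2, U7}.
Backdoor paths from U3 to U1:
  P1: U3 <- U7 -> U2 -> U4 -> U1
  P2: U3 <- U7 -> U4 -> U1
  P3: U3 <- U7 -> U1
  P4: U3 <- U2 <- U7 -> U4 -> U1
  P5: U3 <- U2 <- U7 -> U1
  P6: U3 <- U2 -> U4 <- U7 -> U1
  P7: U3 <- U2 -> U4 -> U1
The empty set is not sufficient: P1 (U3 <- U7 -> U2 -> U4 -> U1) has no collider blocking it and no conditioned non-collider, so it is open.
Try {U2, U7}:
  P1: blocked at fork node U7 ∈ conditioning set.
  P2: blocked at fork node U7 ∈ conditioning set.
  P3: blocked at fork node U7 ∈ conditioning set.
  P4: blocked at chain node U2 ∈ conditioning set.
  P5: blocked at chain node U2 ∈ conditioning set.
  P6: blocked at fork node U2 ∈ conditioning set.
  P7: blocked at fork node U2 ∈ conditioning set.
{U2, U7} contains no descendant of U3 and blocks every backdoor path.
Every element of {U2, U7} is needed (dropping U2 leaves P7 open; dropping U7 leaves P2 open), so no proper subset is valid.
Among all size-2 subsets of the eligible variables, only {U2, U7} blocks every backdoor path, so it is the unique smallest valid adjustment set.

{U2, U7}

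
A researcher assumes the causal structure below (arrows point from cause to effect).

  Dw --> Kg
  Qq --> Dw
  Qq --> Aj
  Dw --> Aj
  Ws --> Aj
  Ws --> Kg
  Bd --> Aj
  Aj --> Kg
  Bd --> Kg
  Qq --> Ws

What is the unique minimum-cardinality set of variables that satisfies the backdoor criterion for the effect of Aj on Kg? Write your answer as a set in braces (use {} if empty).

Variables eligible for adjustment (non-descendants of Aj, excluding Aj and Kg): {Bd, Dw, Qq, Ws}.
Backdoor paths from Aj to Kg:
  P1: Aj <- Qq -> Ws -> Kg
  P2: Aj <- Qq -> Dw -> Kg
  P3: Aj <- Ws <- Qq -> Dw -> Kg
  P4: Aj <- Ws -> Kg
  P5: Aj <- Dw <- Qq -> Ws -> Kg
  P6: Aj <- Dw -> Kg
  P7: Aj <- Bd -> Kg
The empty set is not sufficient: P1 (Aj <- Qq -> Ws -> Kg) has no collider blocking it and no conditioned non-collider, so it is open.
Try {Bd, Dw, Ws}:
  P1: blocked at chain node Ws ∈ conditioning set.
  P2: blocked at chain node Dw ∈ conditioning set.
  P3: blocked at chain node Ws ∈ conditioning set.
  P4: blocked at fork node Ws ∈ conditioning set.
  P5: blocked at chain node Dw ∈ conditioning set.
  P6: blocked at fork node Dw ∈ conditioning set.
  P7: blocked at fork node Bd ∈ conditioning set.
{Bd, Dw, Ws} contains no descendant of Aj and blocks every backdoor path.
Every element of {Bd, Dw, Ws} is needed (dropping Bd leaves P7 open; dropping Dw leaves P2 open; dropping Ws leaves P1 open), so no proper subset is valid.
Among all size-3 subsets of the eligible variables, only {Bd, Dw, Ws} blocks every backdoor path, so it is the unique smallest valid adjustment set.

{Bd, Dw, Ws}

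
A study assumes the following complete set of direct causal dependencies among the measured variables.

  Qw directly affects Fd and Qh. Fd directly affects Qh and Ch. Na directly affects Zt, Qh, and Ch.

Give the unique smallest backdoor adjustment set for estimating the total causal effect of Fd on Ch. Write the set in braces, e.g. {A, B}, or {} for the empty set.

Variables eligible for adjustment (non-descendants of Fd, excluding Fd and Ch): {Na, Qw, Zt}.
Backdoor paths from Fd to Ch:
  P1: Fd <- Qw -> Qh <- Na -> Ch
Each backdoor path contains an unconditioned collider, so every path is already blocked with the empty conditioning set:
  P1: blocked at collider Qh (neither it nor any descendant is in the conditioning set).
The empty set is therefore the unique smallest valid set.

{}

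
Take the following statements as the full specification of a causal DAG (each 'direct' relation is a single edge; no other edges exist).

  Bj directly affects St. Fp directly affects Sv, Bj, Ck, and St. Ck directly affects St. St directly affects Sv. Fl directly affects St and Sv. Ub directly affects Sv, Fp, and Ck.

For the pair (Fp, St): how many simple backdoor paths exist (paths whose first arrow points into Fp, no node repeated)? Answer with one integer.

3

A backdoor path from Fp to St is any simple undirected path whose first edge points into Fp (i.e. leaves Fp via a parent).
Parents of Fp: {Ub}.
Enumerating:
  P1: Fp <- Ub -> Ck -> St
  P2: Fp <- Ub -> Sv <- Fl -> St
  P3: Fp <- Ub -> Sv <- St
That exhausts the simple backdoor paths. Count: 3.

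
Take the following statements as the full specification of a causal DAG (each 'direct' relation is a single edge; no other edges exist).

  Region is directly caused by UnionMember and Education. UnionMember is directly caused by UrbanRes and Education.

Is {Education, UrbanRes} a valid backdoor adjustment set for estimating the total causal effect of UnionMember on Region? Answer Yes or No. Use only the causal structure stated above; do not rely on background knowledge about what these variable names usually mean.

Backdoor paths from UnionMember to Region (paths whose first edge points into UnionMember):
  P1: UnionMember <- Education -> Region
Condition 1 (no descendant of UnionMember in the set): holds — descendants of UnionMember are {Region}; none are in {Education, UrbanRes}.
Condition 2 (every backdoor path blocked by {Education, UrbanRes}):
  P1: blocked at fork node Education ∈ conditioning set.
{Education, UrbanRes} satisfies the backdoor criterion.

Yes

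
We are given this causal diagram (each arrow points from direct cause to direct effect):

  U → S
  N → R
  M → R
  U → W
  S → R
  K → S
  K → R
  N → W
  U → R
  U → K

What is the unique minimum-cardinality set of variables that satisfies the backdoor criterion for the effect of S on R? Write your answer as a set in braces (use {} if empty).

{K, U}

Variables eligible for adjustment (non-descendants of S, excluding S and R): {K, M, N, U, W}.
Backdoor paths from S to R:
  P1: S <- U -> K -> R
  P2: S <- U -> W <- N -> R
  P3: S <- U -> R
  P4: S <- K <- U -> W <- N -> R
  P5: S <- K <- U -> R
  P6: S <- K -> R
The empty set is not sufficient: P1 (S <- U -> K -> R) has no collider blocking it and no conditioned non-collider, so it is open.
Try {K, U}:
  P1: blocked at fork node U ∈ conditioning set.
  P2: blocked at fork node U ∈ conditioning set.
  P3: blocked at fork node U ∈ conditioning set.
  P4: blocked at chain node K ∈ conditioning set.
  P5: blocked at chain node K ∈ conditioning set.
  P6: blocked at fork node K ∈ conditioning set.
{K, U} contains no descendant of S and blocks every backdoor path.
Every element of {K, U} is needed (dropping K leaves P6 open; dropping U leaves P3 open), so no proper subset is valid.
Among all size-2 subsets of the eligible variables, only {K, U} blocks every backdoor path, so it is the unique smallest valid adjustment set.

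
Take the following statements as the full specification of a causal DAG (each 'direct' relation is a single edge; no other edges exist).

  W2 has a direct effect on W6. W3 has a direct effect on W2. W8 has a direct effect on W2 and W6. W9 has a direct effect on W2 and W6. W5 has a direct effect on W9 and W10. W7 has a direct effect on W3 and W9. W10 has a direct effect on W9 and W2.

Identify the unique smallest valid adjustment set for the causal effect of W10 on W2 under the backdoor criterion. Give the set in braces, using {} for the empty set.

Variables eligible for adjustment (non-descendants of W10, excluding W10 and W2): {W3, W5, W7, W8}.
Backdoor paths from W10 to W2:
  P1: W10 <- W5 -> W9 <- W7 -> W3 -> W2
  P2: W10 <- W5 -> W9 -> W2
  P3: W10 <- W5 -> W9 -> W6 <- W8 -> W2
  P4: W10 <- W5 -> W9 -> W6 <- W2
The empty set is not sufficient: P2 (W10 <- W5 -> W9 -> W2) has no collider blocking it and no conditioned non-collider, so it is open.
Try {W5}:
  P1: blocked at fork node W5 ∈ conditioning set.
  P2: blocked at fork node W5 ∈ conditioning set.
  P3: blocked at fork node W5 ∈ conditioning set.
  P4: blocked at fork node W5 ∈ conditioning set.
{W5} contains no descendant of W10 and blocks every backdoor path.
No other singleton works — e.g. {W7} leaves P2 open — so {W5} is the unique smallest valid adjustment set.

{W5}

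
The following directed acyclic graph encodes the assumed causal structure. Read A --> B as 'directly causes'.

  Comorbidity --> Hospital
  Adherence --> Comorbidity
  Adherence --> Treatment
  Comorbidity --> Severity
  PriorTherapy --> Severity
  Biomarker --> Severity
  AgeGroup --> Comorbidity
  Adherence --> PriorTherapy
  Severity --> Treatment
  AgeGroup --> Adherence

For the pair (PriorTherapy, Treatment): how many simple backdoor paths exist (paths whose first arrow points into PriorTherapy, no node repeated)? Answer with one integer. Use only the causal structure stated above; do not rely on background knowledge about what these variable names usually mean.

A backdoor path from PriorTherapy to Treatment is any simple undirected path whose first edge points into PriorTherapy (i.e. leaves PriorTherapy via a parent).
Parents of PriorTherapy: {Adherence}.
Enumerating:
  P1: PriorTherapy <- Adherence <- AgeGroup -> Comorbidity -> Severity -> Treatment
  P2: PriorTherapy <- Adherence -> Comorbidity -> Severity -> Treatment
  P3: PriorTherapy <- Adherence -> Treatment
That exhausts the simple backdoor paths. Count: 3.

3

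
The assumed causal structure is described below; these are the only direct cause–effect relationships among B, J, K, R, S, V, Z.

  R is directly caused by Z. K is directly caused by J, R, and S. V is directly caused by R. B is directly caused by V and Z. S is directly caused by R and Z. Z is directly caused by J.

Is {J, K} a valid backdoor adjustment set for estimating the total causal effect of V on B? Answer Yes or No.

No

Backdoor paths from V to B (paths whose first edge points into V):
  P1: V <- R <- Z -> B
  P2: V <- R -> S <- Z -> B
  P3: V <- R -> S -> K <- J -> Z -> B
  P4: V <- R -> K <- J -> Z -> B
  P5: V <- R -> K <- S <- Z -> B
Condition 1 (no descendant of V in the set): holds — descendants of V are {B}; none are in {J, K}.
Condition 2 (every backdoor path blocked by {J, K}):
  P1: open — no interior node is in the conditioning set.
  P2: open — collider(s) S are conditioned on (or have a conditioned descendant) and no non-collider on the path is in the set.
  P3: blocked at fork node J ∈ conditioning set.
  P4: blocked at fork node J ∈ conditioning set.
  P5: open — collider(s) K are conditioned on (or have a conditioned descendant) and no non-collider on the path is in the set.
{J, K} does not satisfy the backdoor criterion.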